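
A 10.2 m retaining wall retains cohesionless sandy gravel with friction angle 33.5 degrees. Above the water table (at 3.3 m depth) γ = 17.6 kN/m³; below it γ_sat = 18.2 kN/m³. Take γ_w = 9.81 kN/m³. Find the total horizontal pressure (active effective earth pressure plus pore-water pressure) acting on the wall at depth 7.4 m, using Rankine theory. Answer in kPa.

66.9 kPa

K_a = (1 − sin φ)/(1 + sin φ) = 0.2887.
γ' = 18.2 − 9.81 = 8.390 kN/m³.
Effective vertical stress at 7.4 m: σ'_v = 17.6×3.3 + 8.390×4.10 = 92.48 kPa.
σ'_h = K_a σ'_v = 0.2887 × 92.48 = 26.70 kPa; u = γ_w × 4.10 = 40.22 kPa.
Total σ_h = 26.70 + 40.22 = 66.92 kPa.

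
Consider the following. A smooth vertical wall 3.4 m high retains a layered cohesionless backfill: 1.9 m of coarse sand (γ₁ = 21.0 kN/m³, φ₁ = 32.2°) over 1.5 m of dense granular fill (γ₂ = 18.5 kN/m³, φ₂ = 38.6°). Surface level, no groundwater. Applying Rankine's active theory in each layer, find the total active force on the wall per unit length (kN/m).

K_a1 = tan²(45°−32.2°/2) = 0.3047; K_a2 = tan²(45°−38.6°/2) = 0.2316.
Layer 1: σ at base = K_a1 γ₁ h₁ = 12.16 kPa; P₁ = ½×12.16×1.9 = 11.55.
Layer 2: σ_v at top = γ₁h₁ = 39.90; σ_h top = K_a2×39.90 = 9.242; σ_h base = K_a2×(39.90+18.5×1.5) = 15.67.
P₂ = ½(9.242+15.67)×1.5 = 18.68. Total P_a = 11.55+18.68 = 30.23 kN/m.

30.2 kN/m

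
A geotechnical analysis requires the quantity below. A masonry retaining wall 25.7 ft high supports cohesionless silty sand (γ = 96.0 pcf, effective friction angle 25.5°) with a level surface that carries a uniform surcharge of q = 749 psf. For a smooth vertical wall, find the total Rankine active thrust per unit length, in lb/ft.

20300 lb/ft

K_a = tan²(45° − φ/2) = 0.3981.
Soil triangle: ½ K_a γ H² = 0.5×0.3981×96.0×25.7² = 12620 lb/ft.
Surcharge rectangle: K_a q H = 0.3981×749×25.7 = 7663 lb/ft.
Total = 12620 + 7663 = 20280 lb/ft.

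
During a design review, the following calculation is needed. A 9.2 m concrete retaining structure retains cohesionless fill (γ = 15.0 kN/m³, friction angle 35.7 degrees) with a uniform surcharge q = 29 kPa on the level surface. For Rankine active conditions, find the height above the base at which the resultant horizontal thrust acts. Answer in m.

3.52 m

K_a = 0.2630.
Triangular part P₁ = ½K_aγH² = 166.9 at H/3 = 3.067 m; rectangular part P₂ = K_a q H = 70.17 at H/2 = 4.600 m.
ȳ = (P₁·3.067 + P₂·4.600)/(P₁+P₂) = 3.520 m.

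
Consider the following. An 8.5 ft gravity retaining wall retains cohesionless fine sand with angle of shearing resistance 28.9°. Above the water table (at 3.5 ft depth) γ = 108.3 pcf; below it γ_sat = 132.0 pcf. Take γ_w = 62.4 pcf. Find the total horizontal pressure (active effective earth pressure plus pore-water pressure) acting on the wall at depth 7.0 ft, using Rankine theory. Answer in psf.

435 psf

K_a = (1 − sin φ)/(1 + sin φ) = 0.3484.
γ' = 132.0 − 62.4 = 69.60 pcf.
Effective vertical stress at 7.0 ft: σ'_v = 108.3×3.5 + 69.60×3.50 = 622.6 psf.
σ'_h = K_a σ'_v = 0.3484 × 622.6 = 216.9 psf; u = γ_w × 3.50 = 218.4 psf.
Total σ_h = 216.9 + 218.4 = 435.3 psf.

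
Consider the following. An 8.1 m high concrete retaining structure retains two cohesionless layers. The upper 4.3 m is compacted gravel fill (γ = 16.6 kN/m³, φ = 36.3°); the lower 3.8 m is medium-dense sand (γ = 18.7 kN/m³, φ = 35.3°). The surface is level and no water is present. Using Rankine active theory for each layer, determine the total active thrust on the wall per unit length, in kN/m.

148 kN/m

K_a1 = tan²(45°−36.3°/2) = 0.2563; K_a2 = tan²(45°−35.3°/2) = 0.2675.
Layer 1: σ at base = K_a1 γ₁ h₁ = 18.29 kPa; P₁ = ½×18.29×4.3 = 39.33.
Layer 2: σ_v at top = γ₁h₁ = 71.38; σ_h top = K_a2×71.38 = 19.10; σ_h base = K_a2×(71.38+18.7×3.8) = 38.11.
P₂ = ½(19.10+38.11)×3.8 = 108.7. Total P_a = 39.33+108.7 = 148.0 kN/m.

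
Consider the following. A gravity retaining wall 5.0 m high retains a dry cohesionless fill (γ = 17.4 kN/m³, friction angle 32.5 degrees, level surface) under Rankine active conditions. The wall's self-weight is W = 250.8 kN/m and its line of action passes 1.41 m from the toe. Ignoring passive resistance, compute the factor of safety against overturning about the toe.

3.24

K_a = tan²(45° − 32.5°/2) = 0.3010.
P_a = ½K_aγH² = 0.5×0.3010×17.4×5.0² = 65.46 kN/m, acting at H/3 = 1.667 m above the base.
Overturning moment M_o = P_a × H/3 = 65.46 × 1.667 = 109.1.
Resisting moment M_r = W × 1.41 = 250.8 × 1.41 = 353.6.
FS_overturning = M_r/M_o = 353.6/109.1 = 3.241.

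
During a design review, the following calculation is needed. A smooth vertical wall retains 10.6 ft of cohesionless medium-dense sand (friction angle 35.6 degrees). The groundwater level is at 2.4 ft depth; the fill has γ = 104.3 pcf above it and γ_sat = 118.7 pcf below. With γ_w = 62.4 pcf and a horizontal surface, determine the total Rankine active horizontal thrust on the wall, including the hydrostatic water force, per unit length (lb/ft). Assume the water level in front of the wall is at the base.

K_a = tan²(45° − φ/2) = 0.2641.
γ' = 118.7 − 62.4 = 56.30 pcf. Depth below WT = 8.2 ft.
σ'_h at WT = K_a γ d_w = 66.12 psf; at base = 66.12 + K_a γ' × 8.2 = 188.1 psf.
P₁ (0–2.4 ft) = ½×66.12×2.4 = 79.34. P₂ (2.4–10.6 ft) = ½(66.12+188.1)×8.2 = 1042.
P_w = ½ γ_w h₂² = 0.5×62.4×8.2² = 2098. Total = 79.34+1042+2098 = 3219 lb/ft.

3220 lb/ft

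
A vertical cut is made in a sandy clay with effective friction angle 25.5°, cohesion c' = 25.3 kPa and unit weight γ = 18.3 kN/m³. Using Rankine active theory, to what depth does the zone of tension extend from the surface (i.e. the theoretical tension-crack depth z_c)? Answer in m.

K_a = tan²(45° − 25.5°/2) = 0.3981; √K_a = 0.6310.
The active pressure is zero where K_a γ z = 2c√K_a, so z_c = 2c/(γ√K_a) = 2×25.3/(18.3×0.6310) = 4.382 m.

4.38 m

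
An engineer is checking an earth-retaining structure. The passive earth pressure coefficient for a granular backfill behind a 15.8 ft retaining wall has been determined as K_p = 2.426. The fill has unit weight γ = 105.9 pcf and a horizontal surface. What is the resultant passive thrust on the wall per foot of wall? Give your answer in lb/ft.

P = ½ K_p γ H² = 0.5 × 2.426 × 105.9 × 15.8² = 32070 lb/ft.

32100 lb/ft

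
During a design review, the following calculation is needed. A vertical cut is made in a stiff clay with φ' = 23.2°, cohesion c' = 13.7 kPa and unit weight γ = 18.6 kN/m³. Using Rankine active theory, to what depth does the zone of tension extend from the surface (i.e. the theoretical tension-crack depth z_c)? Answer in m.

2.23 m

K_a = tan²(45° − 23.2°/2) = 0.4348; √K_a = 0.6594.
The active pressure is zero where K_a γ z = 2c√K_a, so z_c = 2c/(γ√K_a) = 2×13.7/(18.6×0.6594) = 2.234 m.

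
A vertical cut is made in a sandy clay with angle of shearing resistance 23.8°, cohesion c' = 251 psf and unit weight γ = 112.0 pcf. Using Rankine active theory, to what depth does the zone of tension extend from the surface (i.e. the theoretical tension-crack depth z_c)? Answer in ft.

6.88 ft

K_a = tan²(45° − 23.8°/2) = 0.4250; √K_a = 0.6519.
The active pressure is zero where K_a γ z = 2c√K_a, so z_c = 2c/(γ√K_a) = 2×251/(112.0×0.6519) = 6.876 ft.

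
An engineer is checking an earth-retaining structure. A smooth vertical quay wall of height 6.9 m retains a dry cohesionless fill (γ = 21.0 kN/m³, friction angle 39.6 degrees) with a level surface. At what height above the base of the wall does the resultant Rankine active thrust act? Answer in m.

K_a = 0.2214.
The pressure distribution is triangular, so the resultant acts at H/3 above the base = 6.9/3 = 2.300 m.

2.30 m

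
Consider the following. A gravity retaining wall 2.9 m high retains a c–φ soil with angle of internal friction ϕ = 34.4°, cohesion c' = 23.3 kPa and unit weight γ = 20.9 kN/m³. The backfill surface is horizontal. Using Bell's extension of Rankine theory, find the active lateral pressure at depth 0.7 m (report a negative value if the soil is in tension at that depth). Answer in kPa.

-20.5 kPa

K_a = (1 − sin φ)/(1 + sin φ) = 0.2780.
σ_a = K_a γ z − 2c√K_a = 0.2780×20.9×0.7 − 2×23.3×0.5272 = -20.50 kPa.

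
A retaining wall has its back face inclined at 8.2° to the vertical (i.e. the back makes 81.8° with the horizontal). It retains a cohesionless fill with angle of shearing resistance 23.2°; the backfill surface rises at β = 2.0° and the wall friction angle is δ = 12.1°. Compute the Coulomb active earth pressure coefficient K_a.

K_a = sin²(α+φ) / [sin²α · sin(α−δ) · (1 + √{sin(φ+δ)sin(φ−β) / (sin(α−δ)sin(α+β))})²].
With α = 81.8°, φ = 23.2°, δ = 12.1°, β = 2.0°: K_a = 0.4678.

0.468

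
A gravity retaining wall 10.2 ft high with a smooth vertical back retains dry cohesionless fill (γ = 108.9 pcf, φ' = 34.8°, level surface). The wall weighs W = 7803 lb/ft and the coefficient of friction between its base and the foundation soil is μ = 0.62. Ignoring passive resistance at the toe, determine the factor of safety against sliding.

3.12

K_a = tan²(45° − 34.8°/2) = 0.2733.
P_a = ½K_aγH² = 0.5×0.2733×108.9×10.2² = 1548 lb/ft, acting at H/3 = 3.400 ft above the base.
FS_sliding = μW / P_a = 0.62×7803 / 1548 = 3.125.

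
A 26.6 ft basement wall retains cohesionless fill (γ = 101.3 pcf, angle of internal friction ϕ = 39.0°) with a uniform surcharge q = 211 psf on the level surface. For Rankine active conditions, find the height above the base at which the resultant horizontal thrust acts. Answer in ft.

9.47 ft

K_a = 0.2275.
Triangular part P₁ = ½K_aγH² = 8153 at H/3 = 8.867 ft; rectangular part P₂ = K_a q H = 1277 at H/2 = 13.30 ft.
ȳ = (P₁·8.867 + P₂·13.30)/(P₁+P₂) = 9.467 ft.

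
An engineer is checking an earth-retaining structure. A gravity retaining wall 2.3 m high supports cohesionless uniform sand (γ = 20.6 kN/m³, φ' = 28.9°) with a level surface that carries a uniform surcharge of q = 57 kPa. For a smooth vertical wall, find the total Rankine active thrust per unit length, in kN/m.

K_a = tan²(45° − φ/2) = 0.3484.
Soil triangle: ½ K_a γ H² = 0.5×0.3484×20.6×2.3² = 18.98 kN/m.
Surcharge rectangle: K_a q H = 0.3484×57×2.3 = 45.67 kN/m.
Total = 18.98 + 45.67 = 64.65 kN/m.

64.7 kN/m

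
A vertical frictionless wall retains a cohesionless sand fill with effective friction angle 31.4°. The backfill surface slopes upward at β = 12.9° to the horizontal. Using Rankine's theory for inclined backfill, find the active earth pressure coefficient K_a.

0.340

K_a = cos β · (cos β − √(cos²β − cos²φ)) / (cos β + √(cos²β − cos²φ)).
cos β = 0.9748, cos φ = 0.8536, √(cos²β − cos²φ) = 0.4708.
K_a = 0.9748 × (0.9748 − 0.4708)/(0.9748 + 0.4708) = 0.3399.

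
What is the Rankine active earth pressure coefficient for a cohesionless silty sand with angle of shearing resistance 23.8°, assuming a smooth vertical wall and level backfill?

K_a = (1 − sin φ)/(1 + sin φ) = (1 − sin 23.8°)/(1 + sin 23.8°) = 0.4250.

0.425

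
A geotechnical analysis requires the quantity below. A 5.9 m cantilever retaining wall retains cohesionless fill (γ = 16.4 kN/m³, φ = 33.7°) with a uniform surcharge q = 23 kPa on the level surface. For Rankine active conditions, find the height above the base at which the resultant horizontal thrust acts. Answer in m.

2.28 m

K_a = 0.2863.
Triangular part P₁ = ½K_aγH² = 81.72 at H/3 = 1.967 m; rectangular part P₂ = K_a q H = 38.85 at H/2 = 2.950 m.
ȳ = (P₁·1.967 + P₂·2.950)/(P₁+P₂) = 2.284 m.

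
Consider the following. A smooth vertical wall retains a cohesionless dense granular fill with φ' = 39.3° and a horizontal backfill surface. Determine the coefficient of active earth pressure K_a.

K_a = tan²(45° − φ/2) = tan²(25.35°) = 0.2245.

0.224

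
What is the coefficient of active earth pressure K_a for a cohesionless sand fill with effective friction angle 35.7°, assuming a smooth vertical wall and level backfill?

0.263

K_a = tan²(45° − φ/2) = tan²(27.15°) = 0.2630.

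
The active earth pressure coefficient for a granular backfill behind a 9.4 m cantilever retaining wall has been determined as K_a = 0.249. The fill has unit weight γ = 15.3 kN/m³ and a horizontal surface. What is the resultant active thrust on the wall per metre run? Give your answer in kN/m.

168 kN/m

P = ½ K_a γ H² = 0.5 × 0.249 × 15.3 × 9.4² = 168.3 kN/m.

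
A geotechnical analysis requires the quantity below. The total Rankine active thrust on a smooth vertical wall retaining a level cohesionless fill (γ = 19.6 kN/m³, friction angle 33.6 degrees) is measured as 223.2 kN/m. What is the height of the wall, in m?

8.90 m

K_a = 0.2875. P_a = ½ K_a γ H² ⇒ H = √(2P_a/(K_a γ)).
H = √(2×223.2/(0.2875×19.6)) = 8.900 m.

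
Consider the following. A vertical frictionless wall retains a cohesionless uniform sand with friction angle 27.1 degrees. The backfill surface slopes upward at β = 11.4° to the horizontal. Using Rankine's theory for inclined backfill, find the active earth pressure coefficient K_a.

K_a = cos β · (cos β − √(cos²β − cos²φ)) / (cos β + √(cos²β − cos²φ)).
cos β = 0.9803, cos φ = 0.8902, √(cos²β − cos²φ) = 0.4104.
K_a = 0.9803 × (0.9803 − 0.4104)/(0.9803 + 0.4104) = 0.4017.

0.402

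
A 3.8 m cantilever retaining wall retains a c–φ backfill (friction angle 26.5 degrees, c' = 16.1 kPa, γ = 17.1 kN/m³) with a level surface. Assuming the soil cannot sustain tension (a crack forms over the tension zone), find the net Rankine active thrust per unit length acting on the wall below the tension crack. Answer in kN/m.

K_a = 0.3829; √K_a = 0.6188.
Tension-crack depth z_c = 2c/(γ√K_a) = 2×16.1/(17.1×0.6188) = 3.043 m.
σ_a at base = K_a γ H − 2c√K_a = 0.3829×17.1×3.8 − 2×16.1×0.6188 = 4.957 kPa.
P_a = ½ × 4.957 × (H − z_c) = 0.5×4.957×0.7570 = 1.876 kN/m.

1.88 kN/m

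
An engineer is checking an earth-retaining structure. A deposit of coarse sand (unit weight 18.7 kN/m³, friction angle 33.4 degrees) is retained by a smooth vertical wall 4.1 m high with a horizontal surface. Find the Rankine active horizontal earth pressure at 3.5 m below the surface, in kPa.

19.0 kPa

K_a = (1 − sin φ)/(1 + sin φ) = 0.2899.
σ_h = K_a γ z = 0.2899 × 18.7 × 3.5 = 18.98 kPa.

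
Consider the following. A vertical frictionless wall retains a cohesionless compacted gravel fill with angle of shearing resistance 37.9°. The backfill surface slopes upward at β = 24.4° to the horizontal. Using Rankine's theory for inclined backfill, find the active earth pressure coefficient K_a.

0.304

K_a = cos β · (cos β − √(cos²β − cos²φ)) / (cos β + √(cos²β − cos²φ)).
cos β = 0.9107, cos φ = 0.7891, √(cos²β − cos²φ) = 0.4546.
K_a = 0.9107 × (0.9107 − 0.4546)/(0.9107 + 0.4546) = 0.3042.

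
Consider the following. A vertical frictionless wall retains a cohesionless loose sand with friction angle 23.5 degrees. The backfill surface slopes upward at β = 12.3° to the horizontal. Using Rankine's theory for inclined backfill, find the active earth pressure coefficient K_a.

0.476

K_a = cos β · (cos β − √(cos²β − cos²φ)) / (cos β + √(cos²β − cos²φ)).
cos β = 0.9770, cos φ = 0.9171, √(cos²β − cos²φ) = 0.3371.
K_a = 0.9770 × (0.9770 − 0.3371)/(0.9770 + 0.3371) = 0.4758.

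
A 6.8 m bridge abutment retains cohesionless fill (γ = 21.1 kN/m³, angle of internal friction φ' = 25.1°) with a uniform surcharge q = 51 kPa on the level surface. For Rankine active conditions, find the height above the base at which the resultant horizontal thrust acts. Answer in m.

2.74 m

K_a = 0.4043.
Triangular part P₁ = ½K_aγH² = 197.2 at H/3 = 2.267 m; rectangular part P₂ = K_a q H = 140.2 at H/2 = 3.400 m.
ȳ = (P₁·2.267 + P₂·3.400)/(P₁+P₂) = 2.738 m.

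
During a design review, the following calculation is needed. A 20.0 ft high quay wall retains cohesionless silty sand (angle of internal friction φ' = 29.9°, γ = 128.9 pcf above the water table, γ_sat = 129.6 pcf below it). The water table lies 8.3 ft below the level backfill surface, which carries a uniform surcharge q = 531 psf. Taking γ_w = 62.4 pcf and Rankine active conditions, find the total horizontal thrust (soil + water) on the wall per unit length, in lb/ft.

K_a = tan²(45° − φ/2) = 0.3347.
γ' = 129.6 − 62.4 = 67.20 pcf. h₂ = H − d_w = 11.7 ft.
σ'_h: at surface K_a·q = 177.7; at WT K_a(q+γd_w) = 535.8; at base K_a(q+γd_w+γ'h₂) = 798.9 psf.
P₁ = ½(177.7+535.8)×8.3 = 2961; P₂ = ½(535.8+798.9)×11.7 = 7808; P_w = ½γ_w h₂² = 4271.
Total = 2961+7808+4271 = 15040 lb/ft.

15000 lb/ft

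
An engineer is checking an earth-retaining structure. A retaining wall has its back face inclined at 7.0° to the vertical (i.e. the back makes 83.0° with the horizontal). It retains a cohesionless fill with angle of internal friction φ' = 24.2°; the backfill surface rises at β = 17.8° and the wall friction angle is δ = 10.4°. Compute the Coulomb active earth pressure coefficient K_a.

K_a = sin²(α+φ) / [sin²α · sin(α−δ) · (1 + √{sin(φ+δ)sin(φ−β) / (sin(α−δ)sin(α+β))})²].
With α = 83.0°, φ = 24.2°, δ = 10.4°, β = 17.8°: K_a = 0.6116.

0.612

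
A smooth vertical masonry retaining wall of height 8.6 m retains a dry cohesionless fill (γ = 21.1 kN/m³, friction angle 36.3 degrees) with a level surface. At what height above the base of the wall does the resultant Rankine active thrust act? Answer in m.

K_a = 0.2563.
The pressure distribution is triangular, so the resultant acts at H/3 above the base = 8.6/3 = 2.867 m.

2.87 m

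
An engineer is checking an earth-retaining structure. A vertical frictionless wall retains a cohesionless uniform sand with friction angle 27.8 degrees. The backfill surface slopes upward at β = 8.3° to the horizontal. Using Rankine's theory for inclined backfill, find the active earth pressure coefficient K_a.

0.377

K_a = cos β · (cos β − √(cos²β − cos²φ)) / (cos β + √(cos²β − cos²φ)).
cos β = 0.9895, cos φ = 0.8846, √(cos²β − cos²φ) = 0.4435.
K_a = 0.9895 × (0.9895 − 0.4435)/(0.9895 + 0.4435) = 0.3771.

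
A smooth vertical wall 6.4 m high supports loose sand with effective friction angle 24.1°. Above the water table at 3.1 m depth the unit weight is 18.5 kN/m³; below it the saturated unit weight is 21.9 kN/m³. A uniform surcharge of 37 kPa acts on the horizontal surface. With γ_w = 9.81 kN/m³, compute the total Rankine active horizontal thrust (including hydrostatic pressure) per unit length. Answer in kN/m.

K_a = tan²(45° − φ/2) = 0.4201.
γ' = 21.9 − 9.81 = 12.09 kN/m³. h₂ = H − d_w = 3.3 m.
σ'_h: at surface K_a·q = 15.54; at WT K_a(q+γd_w) = 39.64; at base K_a(q+γd_w+γ'h₂) = 56.40 kPa.
P₁ = ½(15.54+39.64)×3.1 = 85.53; P₂ = ½(39.64+56.40)×3.3 = 158.5; P_w = ½γ_w h₂² = 53.42.
Total = 85.53+158.5+53.42 = 297.4 kN/m.

297 kN/m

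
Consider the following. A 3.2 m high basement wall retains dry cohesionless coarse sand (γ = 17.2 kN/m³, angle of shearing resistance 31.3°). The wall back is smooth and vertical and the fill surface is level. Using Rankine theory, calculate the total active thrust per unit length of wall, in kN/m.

K_a = tan²(45° − φ/2) = 0.3162.
P_a = ½ K_a γ H² = 0.5 × 0.3162 × 17.2 × 3.2² = 27.85 kN/m.

27.8 kN/m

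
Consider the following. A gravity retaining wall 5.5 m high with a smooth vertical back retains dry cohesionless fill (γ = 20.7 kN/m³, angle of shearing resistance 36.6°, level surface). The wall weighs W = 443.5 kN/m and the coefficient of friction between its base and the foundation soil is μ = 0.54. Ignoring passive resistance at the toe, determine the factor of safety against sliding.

K_a = tan²(45° − 36.6°/2) = 0.2530.
P_a = ½K_aγH² = 0.5×0.2530×20.7×5.5² = 79.20 kN/m, acting at H/3 = 1.833 m above the base.
FS_sliding = μW / P_a = 0.54×443.5 / 79.20 = 3.024.

3.02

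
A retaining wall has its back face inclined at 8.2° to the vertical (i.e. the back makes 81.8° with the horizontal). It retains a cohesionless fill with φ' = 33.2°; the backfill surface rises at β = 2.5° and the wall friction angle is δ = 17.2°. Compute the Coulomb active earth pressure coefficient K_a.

K_a = sin²(α+φ) / [sin²α · sin(α−δ) · (1 + √{sin(φ+δ)sin(φ−β) / (sin(α−δ)sin(α+β))})²].
With α = 81.8°, φ = 33.2°, δ = 17.2°, β = 2.5°: K_a = 0.3362.

0.336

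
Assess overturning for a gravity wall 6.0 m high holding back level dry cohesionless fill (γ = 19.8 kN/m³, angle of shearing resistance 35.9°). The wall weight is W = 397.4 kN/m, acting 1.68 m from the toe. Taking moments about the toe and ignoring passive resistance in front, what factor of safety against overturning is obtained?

3.59

K_a = tan²(45° − 35.9°/2) = 0.2607.
P_a = ½K_aγH² = 0.5×0.2607×19.8×6.0² = 92.93 kN/m, acting at H/3 = 2.000 m above the base.
Overturning moment M_o = P_a × H/3 = 92.93 × 2.000 = 185.9.
Resisting moment M_r = W × 1.68 = 397.4 × 1.68 = 667.6.
FS_overturning = M_r/M_o = 667.6/185.9 = 3.592.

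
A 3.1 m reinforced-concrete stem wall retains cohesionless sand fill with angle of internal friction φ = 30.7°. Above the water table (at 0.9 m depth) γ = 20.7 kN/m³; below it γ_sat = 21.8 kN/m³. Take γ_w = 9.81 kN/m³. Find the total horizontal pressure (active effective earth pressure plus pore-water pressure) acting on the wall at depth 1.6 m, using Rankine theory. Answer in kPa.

15.6 kPa

K_a = (1 − sin φ)/(1 + sin φ) = 0.3240.
γ' = 21.8 − 9.81 = 11.99 kN/m³.
Effective vertical stress at 1.6 m: σ'_v = 20.7×0.9 + 11.99×0.700 = 27.02 kPa.
σ'_h = K_a σ'_v = 0.3240 × 27.02 = 8.756 kPa; u = γ_w × 0.700 = 6.867 kPa.
Total σ_h = 8.756 + 6.867 = 15.62 kPa.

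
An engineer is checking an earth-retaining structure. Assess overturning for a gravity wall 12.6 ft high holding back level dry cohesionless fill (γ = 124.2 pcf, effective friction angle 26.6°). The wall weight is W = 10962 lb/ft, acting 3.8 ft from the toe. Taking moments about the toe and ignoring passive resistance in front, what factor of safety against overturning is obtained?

K_a = tan²(45° − 26.6°/2) = 0.3814.
P_a = ½K_aγH² = 0.5×0.3814×124.2×12.6² = 3761 lb/ft, acting at H/3 = 4.200 ft above the base.
Overturning moment M_o = P_a × H/3 = 3761 × 4.200 = 15790.
Resisting moment M_r = W × 3.8 = 10962 × 3.8 = 41660.
FS_overturning = M_r/M_o = 41660/15790 = 2.637.

2.64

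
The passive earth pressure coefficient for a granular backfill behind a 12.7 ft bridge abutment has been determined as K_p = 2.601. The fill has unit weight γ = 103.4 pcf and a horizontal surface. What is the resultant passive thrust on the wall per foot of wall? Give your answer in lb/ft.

P = ½ K_p γ H² = 0.5 × 2.601 × 103.4 × 12.7² = 21690 lb/ft.

21700 lb/ft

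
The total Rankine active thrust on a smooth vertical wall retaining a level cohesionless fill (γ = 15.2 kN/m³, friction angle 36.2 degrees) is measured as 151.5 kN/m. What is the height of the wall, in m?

K_a = 0.2574. P_a = ½ K_a γ H² ⇒ H = √(2P_a/(K_a γ)).
H = √(2×151.5/(0.2574×15.2)) = 8.801 m.

8.80 m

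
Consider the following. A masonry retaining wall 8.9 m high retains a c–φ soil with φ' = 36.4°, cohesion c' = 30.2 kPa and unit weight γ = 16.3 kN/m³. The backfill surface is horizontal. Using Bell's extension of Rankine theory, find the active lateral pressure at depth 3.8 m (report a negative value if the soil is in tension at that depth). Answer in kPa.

K_a = (1 − sin φ)/(1 + sin φ) = 0.2552.
σ_a = K_a γ z − 2c√K_a = 0.2552×16.3×3.8 − 2×30.2×0.5051 = -14.71 kPa.

-14.7 kPa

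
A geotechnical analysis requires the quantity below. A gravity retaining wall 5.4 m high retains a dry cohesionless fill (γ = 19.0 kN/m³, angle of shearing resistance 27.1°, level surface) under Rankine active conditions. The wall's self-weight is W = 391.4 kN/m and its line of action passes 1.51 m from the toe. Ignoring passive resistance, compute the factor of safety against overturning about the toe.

3.17

K_a = tan²(45° − 27.1°/2) = 0.3741.
P_a = ½K_aγH² = 0.5×0.3741×19.0×5.4² = 103.6 kN/m, acting at H/3 = 1.800 m above the base.
Overturning moment M_o = P_a × H/3 = 103.6 × 1.800 = 186.5.
Resisting moment M_r = W × 1.51 = 391.4 × 1.51 = 591.0.
FS_overturning = M_r/M_o = 591.0/186.5 = 3.169.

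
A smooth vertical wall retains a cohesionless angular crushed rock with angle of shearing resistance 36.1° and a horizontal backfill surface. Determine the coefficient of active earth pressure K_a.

K_a = tan²(45° − φ/2) = tan²(26.95°) = 0.2585.

0.258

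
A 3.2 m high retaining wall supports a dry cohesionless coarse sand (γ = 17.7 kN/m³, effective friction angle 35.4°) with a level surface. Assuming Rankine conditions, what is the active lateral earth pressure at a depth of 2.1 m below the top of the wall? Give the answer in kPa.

9.90 kPa

K_a = (1 − sin φ)/(1 + sin φ) = 0.2664.
σ_h = K_a γ z = 0.2664 × 17.7 × 2.1 = 9.902 kPa.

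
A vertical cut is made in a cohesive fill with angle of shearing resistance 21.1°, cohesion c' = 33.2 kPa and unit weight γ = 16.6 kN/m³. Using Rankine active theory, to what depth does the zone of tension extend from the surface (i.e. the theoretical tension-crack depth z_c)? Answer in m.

5.83 m

K_a = tan²(45° − 21.1°/2) = 0.4706; √K_a = 0.6860.
The active pressure is zero where K_a γ z = 2c√K_a, so z_c = 2c/(γ√K_a) = 2×33.2/(16.6×0.6860) = 5.831 m.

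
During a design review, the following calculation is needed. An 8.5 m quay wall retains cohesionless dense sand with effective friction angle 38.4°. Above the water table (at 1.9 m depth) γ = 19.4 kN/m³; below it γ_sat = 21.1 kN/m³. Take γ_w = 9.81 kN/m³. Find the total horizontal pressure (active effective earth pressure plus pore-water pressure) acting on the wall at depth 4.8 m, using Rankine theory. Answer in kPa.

44.7 kPa

K_a = (1 − sin φ)/(1 + sin φ) = 0.2337.
γ' = 21.1 − 9.81 = 11.29 kN/m³.
Effective vertical stress at 4.8 m: σ'_v = 19.4×1.9 + 11.29×2.90 = 69.60 kPa.
σ'_h = K_a σ'_v = 0.2337 × 69.60 = 16.27 kPa; u = γ_w × 2.90 = 28.45 kPa.
Total σ_h = 16.27 + 28.45 = 44.71 kPa.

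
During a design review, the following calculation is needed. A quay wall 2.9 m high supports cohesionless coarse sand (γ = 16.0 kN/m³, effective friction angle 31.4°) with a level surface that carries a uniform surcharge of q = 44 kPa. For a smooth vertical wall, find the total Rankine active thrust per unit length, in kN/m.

61.4 kN/m

K_a = tan²(45° − φ/2) = 0.3149.
Soil triangle: ½ K_a γ H² = 0.5×0.3149×16.0×2.9² = 21.19 kN/m.
Surcharge rectangle: K_a q H = 0.3149×44×2.9 = 40.18 kN/m.
Total = 21.19 + 40.18 = 61.37 kN/m.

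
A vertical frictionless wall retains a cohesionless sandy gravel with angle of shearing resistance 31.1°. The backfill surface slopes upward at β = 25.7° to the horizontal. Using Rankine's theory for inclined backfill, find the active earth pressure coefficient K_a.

0.473

K_a = cos β · (cos β − √(cos²β − cos²φ)) / (cos β + √(cos²β − cos²φ)).
cos β = 0.9011, cos φ = 0.8563, √(cos²β − cos²φ) = 0.2806.
K_a = 0.9011 × (0.9011 − 0.2806)/(0.9011 + 0.2806) = 0.4731.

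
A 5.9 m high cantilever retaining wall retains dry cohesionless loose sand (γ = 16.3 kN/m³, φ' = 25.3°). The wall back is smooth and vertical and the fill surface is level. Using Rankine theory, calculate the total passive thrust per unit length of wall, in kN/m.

707 kN/m

K_p = tan²(45° + φ/2) = 2.493.
P_p = ½ K_p γ H² = 0.5 × 2.493 × 16.3 × 5.9² = 707.1 kN/m.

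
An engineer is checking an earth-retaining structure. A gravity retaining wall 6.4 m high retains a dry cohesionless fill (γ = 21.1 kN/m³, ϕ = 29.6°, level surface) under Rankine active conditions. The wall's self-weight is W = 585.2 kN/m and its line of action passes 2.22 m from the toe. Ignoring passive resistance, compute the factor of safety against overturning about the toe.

K_a = tan²(45° − 29.6°/2) = 0.3387.
P_a = ½K_aγH² = 0.5×0.3387×21.1×6.4² = 146.4 kN/m, acting at H/3 = 2.133 m above the base.
Overturning moment M_o = P_a × H/3 = 146.4 × 2.133 = 312.3.
Resisting moment M_r = W × 2.22 = 585.2 × 2.22 = 1299.
FS_overturning = M_r/M_o = 1299/312.3 = 4.160.

4.16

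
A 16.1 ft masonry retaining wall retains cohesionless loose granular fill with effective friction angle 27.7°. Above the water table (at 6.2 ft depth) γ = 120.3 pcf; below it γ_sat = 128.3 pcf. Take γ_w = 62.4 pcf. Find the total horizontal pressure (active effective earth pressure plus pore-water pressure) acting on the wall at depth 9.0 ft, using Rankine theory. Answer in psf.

515 psf

K_a = (1 − sin φ)/(1 + sin φ) = 0.3653.
γ' = 128.3 − 62.4 = 65.90 pcf.
Effective vertical stress at 9.0 ft: σ'_v = 120.3×6.2 + 65.90×2.80 = 930.4 psf.
σ'_h = K_a σ'_v = 0.3653 × 930.4 = 339.9 psf; u = γ_w × 2.80 = 174.7 psf.
Total σ_h = 339.9 + 174.7 = 514.6 psf.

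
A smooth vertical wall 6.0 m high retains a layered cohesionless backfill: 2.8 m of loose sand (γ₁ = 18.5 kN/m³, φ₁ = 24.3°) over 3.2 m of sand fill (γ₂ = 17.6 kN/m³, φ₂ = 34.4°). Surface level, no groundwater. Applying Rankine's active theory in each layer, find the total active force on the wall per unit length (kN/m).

101 kN/m

K_a1 = tan²(45°−24.3°/2) = 0.4169; K_a2 = tan²(45°−34.4°/2) = 0.2780.
Layer 1: σ at base = K_a1 γ₁ h₁ = 21.60 kPa; P₁ = ½×21.60×2.8 = 30.23.
Layer 2: σ_v at top = γ₁h₁ = 51.80; σ_h top = K_a2×51.80 = 14.40; σ_h base = K_a2×(51.80+17.6×3.2) = 30.06.
P₂ = ½(14.40+30.06)×3.2 = 71.13. Total P_a = 30.23+71.13 = 101.4 kN/m.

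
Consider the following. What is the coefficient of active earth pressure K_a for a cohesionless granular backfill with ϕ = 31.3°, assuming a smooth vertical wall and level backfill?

K_a = tan²(45° − φ/2) = tan²(29.35°) = 0.3162.

0.316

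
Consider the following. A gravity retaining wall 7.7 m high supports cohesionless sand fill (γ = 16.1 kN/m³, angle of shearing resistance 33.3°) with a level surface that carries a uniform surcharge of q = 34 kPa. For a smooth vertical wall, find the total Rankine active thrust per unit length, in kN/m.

215 kN/m

K_a = tan²(45° − φ/2) = 0.2911.
Soil triangle: ½ K_a γ H² = 0.5×0.2911×16.1×7.7² = 139.0 kN/m.
Surcharge rectangle: K_a q H = 0.2911×34×7.7 = 76.22 kN/m.
Total = 139.0 + 76.22 = 215.2 kN/m.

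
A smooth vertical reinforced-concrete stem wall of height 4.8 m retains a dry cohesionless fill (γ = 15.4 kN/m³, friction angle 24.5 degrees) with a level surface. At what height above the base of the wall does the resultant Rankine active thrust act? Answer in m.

K_a = 0.4137.
The pressure distribution is triangular, so the resultant acts at H/3 above the base = 4.8/3 = 1.600 m.

1.60 m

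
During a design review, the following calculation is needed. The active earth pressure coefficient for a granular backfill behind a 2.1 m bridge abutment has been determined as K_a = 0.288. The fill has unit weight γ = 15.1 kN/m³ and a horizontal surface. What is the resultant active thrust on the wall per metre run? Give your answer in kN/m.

9.59 kN/m

P = ½ K_a γ H² = 0.5 × 0.288 × 15.1 × 2.1² = 9.589 kN/m.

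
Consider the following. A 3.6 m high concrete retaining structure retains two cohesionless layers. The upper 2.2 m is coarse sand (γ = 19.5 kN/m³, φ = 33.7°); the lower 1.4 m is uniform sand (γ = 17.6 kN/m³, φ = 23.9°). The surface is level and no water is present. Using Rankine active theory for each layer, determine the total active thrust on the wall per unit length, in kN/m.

K_a1 = tan²(45°−33.7°/2) = 0.2863; K_a2 = tan²(45°−23.9°/2) = 0.4233.
Layer 1: σ at base = K_a1 γ₁ h₁ = 12.28 kPa; P₁ = ½×12.28×2.2 = 13.51.
Layer 2: σ_v at top = γ₁h₁ = 42.90; σ_h top = K_a2×42.90 = 18.16; σ_h base = K_a2×(42.90+17.6×1.4) = 28.59.
P₂ = ½(18.16+28.59)×1.4 = 32.73. Total P_a = 13.51+32.73 = 46.24 kN/m.

46.2 kN/m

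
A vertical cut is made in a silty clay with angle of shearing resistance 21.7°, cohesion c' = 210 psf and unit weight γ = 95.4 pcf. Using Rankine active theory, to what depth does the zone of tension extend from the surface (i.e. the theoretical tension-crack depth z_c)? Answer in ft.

K_a = tan²(45° − 21.7°/2) = 0.4601; √K_a = 0.6783.
The active pressure is zero where K_a γ z = 2c√K_a, so z_c = 2c/(γ√K_a) = 2×210/(95.4×0.6783) = 6.490 ft.

6.49 ft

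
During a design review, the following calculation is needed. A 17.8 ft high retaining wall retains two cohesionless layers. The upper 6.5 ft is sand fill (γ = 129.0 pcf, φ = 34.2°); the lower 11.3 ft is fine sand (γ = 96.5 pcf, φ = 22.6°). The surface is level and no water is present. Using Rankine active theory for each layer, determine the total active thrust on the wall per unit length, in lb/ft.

K_a1 = tan²(45°−34.2°/2) = 0.2803; K_a2 = tan²(45°−22.6°/2) = 0.4448.
Layer 1: σ at base = K_a1 γ₁ h₁ = 235.1 psf; P₁ = ½×235.1×6.5 = 764.0.
Layer 2: σ_v at top = γ₁h₁ = 838.5; σ_h top = K_a2×838.5 = 372.9; σ_h base = K_a2×(838.5+96.5×11.3) = 858.0.
P₂ = ½(372.9+858.0)×11.3 = 6955. Total P_a = 764.0+6955 = 7719 lb/ft.

7720 lb/ft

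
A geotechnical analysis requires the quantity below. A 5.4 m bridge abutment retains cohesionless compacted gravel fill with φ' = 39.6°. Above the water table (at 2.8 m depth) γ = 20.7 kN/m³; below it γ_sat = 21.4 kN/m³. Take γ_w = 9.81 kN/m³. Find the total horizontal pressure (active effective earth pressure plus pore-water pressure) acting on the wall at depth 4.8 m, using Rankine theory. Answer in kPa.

K_a = (1 − sin φ)/(1 + sin φ) = 0.2214.
γ' = 21.4 − 9.81 = 11.59 kN/m³.
Effective vertical stress at 4.8 m: σ'_v = 20.7×2.8 + 11.59×2.00 = 81.14 kPa.
σ'_h = K_a σ'_v = 0.2214 × 81.14 = 17.97 kPa; u = γ_w × 2.00 = 19.62 kPa.
Total σ_h = 17.97 + 19.62 = 37.59 kPa.

37.6 kPa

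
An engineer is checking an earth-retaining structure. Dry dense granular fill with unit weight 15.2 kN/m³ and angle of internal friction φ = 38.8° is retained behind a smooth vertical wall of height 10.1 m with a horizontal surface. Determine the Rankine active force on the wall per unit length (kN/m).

178 kN/m

K_a = tan²(45° − φ/2) = 0.2296.
P_a = ½ K_a γ H² = 0.5 × 0.2296 × 15.2 × 10.1² = 178.0 kN/m.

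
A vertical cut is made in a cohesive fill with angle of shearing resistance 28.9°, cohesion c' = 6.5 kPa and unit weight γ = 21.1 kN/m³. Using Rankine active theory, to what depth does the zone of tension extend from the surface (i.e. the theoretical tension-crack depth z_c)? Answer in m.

1.04 m

K_a = tan²(45° − 28.9°/2) = 0.3484; √K_a = 0.5902.
The active pressure is zero where K_a γ z = 2c√K_a, so z_c = 2c/(γ√K_a) = 2×6.5/(21.1×0.5902) = 1.044 m.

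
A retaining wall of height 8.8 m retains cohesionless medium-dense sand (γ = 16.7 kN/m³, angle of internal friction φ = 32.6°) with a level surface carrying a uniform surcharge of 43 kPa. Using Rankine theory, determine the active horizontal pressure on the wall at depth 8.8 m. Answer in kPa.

K_a = (1 − sin φ)/(1 + sin φ) = 0.2997.
σ_v = γz + q = 16.7 × 8.8 + 43 = 190.0 kPa.
σ_h = K_a σ_v = 0.2997 × 190.0 = 56.94 kPa.

56.9 kPa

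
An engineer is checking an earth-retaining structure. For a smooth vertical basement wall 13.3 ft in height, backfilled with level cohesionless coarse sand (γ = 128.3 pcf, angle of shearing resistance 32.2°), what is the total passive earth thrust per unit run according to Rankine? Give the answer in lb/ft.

37200 lb/ft

K_p = tan²(45° + φ/2) = 3.282.
P_p = ½ K_p γ H² = 0.5 × 3.282 × 128.3 × 13.3² = 37240 lb/ft.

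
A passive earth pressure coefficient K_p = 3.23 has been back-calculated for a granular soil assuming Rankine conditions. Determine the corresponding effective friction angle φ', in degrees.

31.8°

K_p = (1+sin φ)/(1−sin φ) ⇒ sin φ = (K_p − 1)/(K_p + 1) = 0.5272.
φ = arcsin(0.5272) = 31.82°.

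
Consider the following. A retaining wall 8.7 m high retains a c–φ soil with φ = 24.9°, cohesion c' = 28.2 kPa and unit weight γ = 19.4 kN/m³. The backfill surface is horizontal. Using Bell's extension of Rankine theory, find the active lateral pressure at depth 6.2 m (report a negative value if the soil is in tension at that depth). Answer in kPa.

13.0 kPa

K_a = (1 − sin φ)/(1 + sin φ) = 0.4074.
σ_a = K_a γ z − 2c√K_a = 0.4074×19.4×6.2 − 2×28.2×0.6383 = 13.00 kPa.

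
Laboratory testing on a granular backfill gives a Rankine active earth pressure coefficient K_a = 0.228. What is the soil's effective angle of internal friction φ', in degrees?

39.0°

K_a = tan²(45° − φ/2) ⇒ 45° − φ/2 = arctan(√0.228) = 25.52°.
φ = 2(45° − 25.52°) = 38.95°.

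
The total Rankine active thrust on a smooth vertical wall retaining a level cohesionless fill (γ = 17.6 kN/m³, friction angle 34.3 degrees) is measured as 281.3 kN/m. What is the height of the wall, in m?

K_a = 0.2792. P_a = ½ K_a γ H² ⇒ H = √(2P_a/(K_a γ)).
H = √(2×281.3/(0.2792×17.6)) = 10.70 m.

10.7 m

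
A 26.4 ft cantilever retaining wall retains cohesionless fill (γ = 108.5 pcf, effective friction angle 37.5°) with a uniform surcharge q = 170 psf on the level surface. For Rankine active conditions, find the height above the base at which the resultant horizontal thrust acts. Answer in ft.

K_a = 0.2432.
Triangular part P₁ = ½K_aγH² = 9195 at H/3 = 8.800 ft; rectangular part P₂ = K_a q H = 1091 at H/2 = 13.20 ft.
ȳ = (P₁·8.800 + P₂·13.20)/(P₁+P₂) = 9.267 ft.

9.27 ft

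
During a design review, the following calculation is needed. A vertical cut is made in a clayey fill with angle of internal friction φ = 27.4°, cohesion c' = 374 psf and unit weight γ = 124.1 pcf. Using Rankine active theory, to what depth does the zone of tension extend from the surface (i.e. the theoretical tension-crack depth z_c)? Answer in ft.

K_a = tan²(45° − 27.4°/2) = 0.3697; √K_a = 0.6080.
The active pressure is zero where K_a γ z = 2c√K_a, so z_c = 2c/(γ√K_a) = 2×374/(124.1×0.6080) = 9.913 ft.

9.91 ft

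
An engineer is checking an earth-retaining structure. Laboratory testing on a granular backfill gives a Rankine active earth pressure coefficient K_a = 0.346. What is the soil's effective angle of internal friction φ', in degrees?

29.1°

K_a = tan²(45° − φ/2) ⇒ 45° − φ/2 = arctan(√0.346) = 30.46°.
φ = 2(45° − 30.46°) = 29.07°.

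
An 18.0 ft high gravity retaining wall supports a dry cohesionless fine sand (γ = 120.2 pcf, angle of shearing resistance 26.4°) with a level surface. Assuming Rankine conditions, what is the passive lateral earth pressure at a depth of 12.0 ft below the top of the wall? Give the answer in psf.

K_p = (1 + sin φ)/(1 − sin φ) = 2.601.
σ_h = K_p γ z = 2.601 × 120.2 × 12.0 = 3752 psf.

3750 psf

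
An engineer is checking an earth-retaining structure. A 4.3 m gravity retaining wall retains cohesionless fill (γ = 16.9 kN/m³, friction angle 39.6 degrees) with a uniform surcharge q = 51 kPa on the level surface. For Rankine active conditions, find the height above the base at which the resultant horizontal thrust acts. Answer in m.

1.85 m

K_a = 0.2214.
Triangular part P₁ = ½K_aγH² = 34.60 at H/3 = 1.433 m; rectangular part P₂ = K_a q H = 48.56 at H/2 = 2.150 m.
ȳ = (P₁·1.433 + P₂·2.150)/(P₁+P₂) = 1.852 m.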